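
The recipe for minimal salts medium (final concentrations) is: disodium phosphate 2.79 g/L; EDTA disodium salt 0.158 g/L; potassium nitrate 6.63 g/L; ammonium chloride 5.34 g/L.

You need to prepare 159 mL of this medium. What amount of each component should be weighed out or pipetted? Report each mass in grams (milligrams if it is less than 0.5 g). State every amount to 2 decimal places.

Working volume: 159 mL = 0.159 L.
disodium phosphate: 2.79 g/L × 0.159 L = 0.44361 g = 443.61 mg
EDTA disodium salt: 0.158 g/L × 0.159 L = 0.025122 g = 25.12 mg
potassium nitrate: 6.63 g/L × 0.159 L = 1.05 g
ammonium chloride: 5.34 g/L × 0.159 L = 0.85 g

disodium phosphate 443.61 mg; EDTA disodium salt 25.12 mg; potassium nitrate 1.05 g; ammonium chloride 0.85 g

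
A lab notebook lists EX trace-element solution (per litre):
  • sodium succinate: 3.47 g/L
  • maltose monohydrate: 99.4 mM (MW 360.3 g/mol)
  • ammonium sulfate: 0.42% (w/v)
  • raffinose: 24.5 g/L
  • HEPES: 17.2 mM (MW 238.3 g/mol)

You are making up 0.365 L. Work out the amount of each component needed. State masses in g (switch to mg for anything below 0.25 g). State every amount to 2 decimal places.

Working volume: 0.365 L.
sodium succinate: 3.47 g/L × 0.365 L = 1.27 g
maltose monohydrate: 99.4 mmol/L × 360.3 g/mol × 0.365 L ÷ 1000 = 13.07 g
ammonium sulfate: 0.42 g per 100 mL × 365 mL ÷ 100 = 1.53 g
raffinose: 24.5 g/L × 0.365 L = 8.94 g
HEPES: 17.2 mmol/L × 238.3 g/mol × 0.365 L ÷ 1000 = 1.50 g

sodium succinate 1.27 g; maltose monohydrate 13.07 g; ammonium sulfate 1.53 g; raffinose 8.94 g; HEPES 1.50 g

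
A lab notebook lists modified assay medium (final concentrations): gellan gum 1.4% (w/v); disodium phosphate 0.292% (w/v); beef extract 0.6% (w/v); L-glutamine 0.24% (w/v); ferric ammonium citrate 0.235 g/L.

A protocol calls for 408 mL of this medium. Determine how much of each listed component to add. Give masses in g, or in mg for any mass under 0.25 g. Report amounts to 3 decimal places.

Working volume: 408 mL = 0.408 L.
gellan gum: 1.4 g per 100 mL × 408 mL ÷ 100 = 5.712 g
disodium phosphate: 0.292 g per 100 mL × 408 mL ÷ 100 = 1.191 g
beef extract: 0.6 g per 100 mL × 408 mL ÷ 100 = 2.448 g
L-glutamine: 0.24% w/v = 2.4 g/L → 2.4 × 0.408 L = 0.979 g
ferric ammonium citrate: 0.235 g/L × 0.408 L = 0.09588 g = 95.880 mg

gellan gum 5.712 g; disodium phosphate 1.191 g; beef extract 2.448 g; L-glutamine 0.979 g; ferric ammonium citrate 95.880 mg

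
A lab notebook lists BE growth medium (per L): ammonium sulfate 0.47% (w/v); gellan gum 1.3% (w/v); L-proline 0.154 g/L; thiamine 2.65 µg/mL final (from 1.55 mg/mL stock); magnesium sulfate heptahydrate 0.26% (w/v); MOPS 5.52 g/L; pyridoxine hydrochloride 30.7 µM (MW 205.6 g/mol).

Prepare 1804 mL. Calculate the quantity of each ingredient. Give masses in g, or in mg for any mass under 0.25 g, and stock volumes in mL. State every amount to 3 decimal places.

ammonium sulfate 8.479 g; gellan gum 23.452 g; L-proline 0.278 g; thiamine 3.084 mL; magnesium sulfate heptahydrate 4.690 g; MOPS 9.958 g; pyridoxine hydrochloride 11.387 mg

Working volume: 1804 mL = 1.804 L.
ammonium sulfate: 0.47 g per 100 mL × 1804 mL ÷ 100 = 8.479 g
gellan gum: 1.3% w/v = 13 g/L → 13 × 1.804 L = 23.452 g
L-proline: 0.154 g/L × 1.804 L = 0.278 g
thiamine: dilute stock: 2.65 µg/mL × 1804 mL ÷ 1550 µg/mL = 3.084 mL
magnesium sulfate heptahydrate: 0.26 g per 100 mL × 1804 mL ÷ 100 = 4.690 g
MOPS: 5.52 g/L × 1.804 L = 9.958 g
pyridoxine hydrochloride: 30.7 µmol/L × 205.6 g/mol × 1.804 L ÷ 1000 = 11.387 mg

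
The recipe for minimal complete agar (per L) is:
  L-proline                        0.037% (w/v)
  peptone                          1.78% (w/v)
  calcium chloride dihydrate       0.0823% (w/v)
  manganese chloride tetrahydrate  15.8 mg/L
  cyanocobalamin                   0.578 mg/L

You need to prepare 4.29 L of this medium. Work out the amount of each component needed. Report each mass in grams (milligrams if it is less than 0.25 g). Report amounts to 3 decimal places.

L-proline 1.587 g; peptone 76.362 g; calcium chloride dihydrate 3.531 g; manganese chloride tetrahydrate 67.782 mg; cyanocobalamin 2.480 mg

Scale factor relative to 1 L: 4.29.
L-proline: 0.037% w/v = 0.37 g/L → 0.37 × 4.29 L = 1.587 g
peptone: 1.78% w/v = 17.8 g/L → 17.8 × 4.29 L = 76.362 g
calcium chloride dihydrate: 0.0823% w/v = 0.823 g/L → 0.823 × 4.29 L = 3.531 g
manganese chloride tetrahydrate: 15.8 mg/L × 4.29 L = 67.782 mg
cyanocobalamin: 0.578 mg/L × 4.29 L = 2.480 mg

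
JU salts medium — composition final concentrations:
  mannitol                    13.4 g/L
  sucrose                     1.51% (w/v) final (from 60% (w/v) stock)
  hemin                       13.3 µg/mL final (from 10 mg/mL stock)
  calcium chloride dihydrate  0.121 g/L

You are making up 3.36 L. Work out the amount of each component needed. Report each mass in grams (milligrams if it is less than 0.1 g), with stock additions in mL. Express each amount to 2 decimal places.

mannitol 45.02 g; sucrose 84.56 mL; hemin 4.47 mL; calcium chloride dihydrate 0.41 g

Scale factor relative to 1 L: 3.36.
mannitol: 13.4 g/L × 3.36 L = 45.02 g
sucrose: V = C2·V2/C1 = 1.51% ÷ 60% × 3360 mL = 84.56 mL
hemin: V = C2·V2/C1 = 13.3 µg/mL × 3360 mL ÷ 10000 µg/mL = 4.47 mL
calcium chloride dihydrate: 0.121 g/L × 3.36 L = 0.41 g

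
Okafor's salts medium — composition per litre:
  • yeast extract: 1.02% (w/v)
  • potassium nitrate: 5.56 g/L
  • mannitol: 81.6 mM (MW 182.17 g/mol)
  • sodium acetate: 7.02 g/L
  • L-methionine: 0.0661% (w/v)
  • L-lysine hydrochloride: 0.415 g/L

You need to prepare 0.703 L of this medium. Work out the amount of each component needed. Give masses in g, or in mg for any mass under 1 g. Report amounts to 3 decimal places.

yeast extract 7.171 g; potassium nitrate 3.909 g; mannitol 10.450 g; sodium acetate 4.935 g; L-methionine 464.683 mg; L-lysine hydrochloride 291.745 mg

Working volume: 0.703 L.
yeast extract: 1.02% w/v = 10.2 g/L → 10.2 × 0.703 L = 7.171 g
potassium nitrate: 5.56 g/L × 0.703 L = 3.909 g
mannitol: 81.6 mmol/L × 182.17 g/mol × 0.703 L ÷ 1000 = 10.450 g
sodium acetate: 7.02 g/L × 0.703 L = 4.935 g
L-methionine: 0.0661% w/v = 0.661 g/L → 0.661 × 0.703 L = 0.464683 g = 464.683 mg
L-lysine hydrochloride: 0.415 g/L × 0.703 L = 0.291745 g = 291.745 mg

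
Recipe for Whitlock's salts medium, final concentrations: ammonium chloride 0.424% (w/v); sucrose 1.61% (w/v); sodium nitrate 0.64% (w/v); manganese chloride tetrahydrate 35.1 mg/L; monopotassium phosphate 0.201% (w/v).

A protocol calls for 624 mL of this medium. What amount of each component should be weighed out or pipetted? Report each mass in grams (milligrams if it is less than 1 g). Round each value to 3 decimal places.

ammonium chloride 2.646 g; sucrose 10.046 g; sodium nitrate 3.994 g; manganese chloride tetrahydrate 21.902 mg; monopotassium phosphate 1.254 g

Working volume: 624 mL = 0.624 L.
ammonium chloride: 0.424 g per 100 mL × 624 mL ÷ 100 = 2.646 g
sucrose: 1.61% w/v = 16.1 g/L → 16.1 × 0.624 L = 10.046 g
sodium nitrate: 0.64% w/v = 6.4 g/L → 6.4 × 0.624 L = 3.994 g
manganese chloride tetrahydrate: 35.1 mg/L × 0.624 L = 21.902 mg
monopotassium phosphate: 0.201% w/v = 2.01 g/L → 2.01 × 0.624 L = 1.254 g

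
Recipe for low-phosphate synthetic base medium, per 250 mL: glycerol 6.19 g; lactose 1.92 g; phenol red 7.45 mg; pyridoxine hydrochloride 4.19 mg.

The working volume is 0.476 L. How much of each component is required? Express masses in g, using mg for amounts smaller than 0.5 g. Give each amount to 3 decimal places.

Scale factor = 476 mL / 250 mL = 1.904.
glycerol: 6.19 g × (476 mL / 250 mL) = 11.786 g
lactose: 1.92 g × (476 mL / 250 mL) = 3.656 g
phenol red: 7.45 mg × (476 mL / 250 mL) = 14.185 mg
pyridoxine hydrochloride: 4.19 mg × (476 mL / 250 mL) = 7.978 mg

glycerol 11.786 g; lactose 3.656 g; phenol red 14.185 mg; pyridoxine hydrochloride 7.978 mg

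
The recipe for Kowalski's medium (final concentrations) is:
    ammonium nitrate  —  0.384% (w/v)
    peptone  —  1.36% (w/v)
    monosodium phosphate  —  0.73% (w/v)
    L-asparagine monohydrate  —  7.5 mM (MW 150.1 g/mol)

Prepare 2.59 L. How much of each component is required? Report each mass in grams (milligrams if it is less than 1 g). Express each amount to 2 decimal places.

ammonium nitrate 9.95 g; peptone 35.22 g; monosodium phosphate 18.91 g; L-asparagine monohydrate 2.92 g

Working volume: 2.59 L.
ammonium nitrate: 0.384% w/v = 3.84 g/L → 3.84 × 2.59 L = 9.95 g
peptone: 1.36 g per 100 mL × 2590 mL ÷ 100 = 35.22 g
monosodium phosphate: 0.73% w/v = 7.3 g/L → 7.3 × 2.59 L = 18.91 g
L-asparagine monohydrate: 7.5 mmol/L × 150.1 g/mol × 2.59 L ÷ 1000 = 2.92 g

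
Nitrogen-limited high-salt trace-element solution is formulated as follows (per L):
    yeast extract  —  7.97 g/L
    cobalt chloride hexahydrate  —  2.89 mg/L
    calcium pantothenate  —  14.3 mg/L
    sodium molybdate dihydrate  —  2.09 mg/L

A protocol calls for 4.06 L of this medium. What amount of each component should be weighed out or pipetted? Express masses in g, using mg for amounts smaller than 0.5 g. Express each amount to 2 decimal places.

yeast extract 32.36 g; cobalt chloride hexahydrate 11.73 mg; calcium pantothenate 58.06 mg; sodium molybdate dihydrate 8.49 mg

Working volume: 4.06 L.
yeast extract: 7.97 g/L × 4.06 L = 32.36 g
cobalt chloride hexahydrate: 2.89 mg/L × 4.06 L = 11.73 mg
calcium pantothenate: 14.3 mg/L × 4.06 L = 58.06 mg
sodium molybdate dihydrate: 2.09 mg/L × 4.06 L = 8.49 mg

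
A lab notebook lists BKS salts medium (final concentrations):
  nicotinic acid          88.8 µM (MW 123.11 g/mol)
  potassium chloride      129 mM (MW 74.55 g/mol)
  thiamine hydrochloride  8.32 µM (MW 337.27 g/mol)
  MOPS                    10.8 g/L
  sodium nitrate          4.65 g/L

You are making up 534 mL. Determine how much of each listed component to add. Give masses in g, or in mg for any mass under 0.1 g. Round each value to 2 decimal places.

Target volume = 534 mL = 0.534 L.
nicotinic acid: 88.8 µmol/L × 123.11 g/mol × 0.534 L ÷ 1000 = 5.84 mg
potassium chloride: 129 mmol/L × 74.55 g/mol × 0.534 L ÷ 1000 = 5.14 g
thiamine hydrochloride: 8.32 µmol/L × 337.27 g/mol × 0.534 L ÷ 1000 = 1.50 mg
MOPS: 10.8 g/L × 0.534 L = 5.77 g
sodium nitrate: 4.65 g/L × 0.534 L = 2.48 g

nicotinic acid 5.84 mg; potassium chloride 5.14 g; thiamine hydrochloride 1.50 mg; MOPS 5.77 g; sodium nitrate 2.48 g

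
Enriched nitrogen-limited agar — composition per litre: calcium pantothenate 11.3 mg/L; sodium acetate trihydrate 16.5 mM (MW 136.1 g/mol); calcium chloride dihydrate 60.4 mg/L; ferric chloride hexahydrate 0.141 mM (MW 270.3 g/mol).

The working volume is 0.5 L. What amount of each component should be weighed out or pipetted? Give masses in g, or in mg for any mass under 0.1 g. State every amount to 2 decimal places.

calcium pantothenate 5.65 mg; sodium acetate trihydrate 1.12 g; calcium chloride dihydrate 30.20 mg; ferric chloride hexahydrate 19.06 mg

Scale factor relative to 1 L: 0.5.
calcium pantothenate: 11.3 mg/L × 0.5 L = 5.65 mg
sodium acetate trihydrate: 16.5 mmol/L × 136.1 g/mol × 0.5 L ÷ 1000 = 1.12 g
calcium chloride dihydrate: 60.4 mg/L × 0.5 L = 30.20 mg
ferric chloride hexahydrate: 0.141 mmol/L × 270.3 mg/mmol × 0.5 L = 19.06 mg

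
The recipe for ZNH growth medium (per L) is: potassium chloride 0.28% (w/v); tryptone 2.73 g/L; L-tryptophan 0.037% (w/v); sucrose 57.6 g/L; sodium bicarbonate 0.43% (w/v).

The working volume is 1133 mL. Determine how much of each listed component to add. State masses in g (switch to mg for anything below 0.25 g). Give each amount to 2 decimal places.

Target volume = 1133 mL = 1.133 L.
potassium chloride: 0.28 g per 100 mL × 1133 mL ÷ 100 = 3.17 g
tryptone: 2.73 g/L × 1.133 L = 3.09 g
L-tryptophan: 0.037% w/v = 0.37 g/L → 0.37 × 1.133 L = 0.42 g
sucrose: 57.6 g/L × 1.133 L = 65.26 g
sodium bicarbonate: 0.43 g per 100 mL × 1133 mL ÷ 100 = 4.87 g

potassium chloride 3.17 g; tryptone 3.09 g; L-tryptophan 0.42 g; sucrose 65.26 g; sodium bicarbonate 4.87 g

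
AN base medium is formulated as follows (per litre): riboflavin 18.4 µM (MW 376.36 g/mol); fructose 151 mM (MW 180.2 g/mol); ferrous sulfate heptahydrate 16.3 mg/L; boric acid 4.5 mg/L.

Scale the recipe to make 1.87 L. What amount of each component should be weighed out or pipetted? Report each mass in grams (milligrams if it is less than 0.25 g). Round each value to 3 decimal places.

Working volume: 1.87 L.
riboflavin: 18.4 µmol/L × 376.36 g/mol × 1.87 L ÷ 1000 = 12.950 mg
fructose: 151 mmol/L × 180.2 g/mol × 1.87 L ÷ 1000 = 50.883 g
ferrous sulfate heptahydrate: 16.3 mg/L × 1.87 L = 30.481 mg
boric acid: 4.5 mg/L × 1.87 L = 8.415 mg

riboflavin 12.950 mg; fructose 50.883 g; ferrous sulfate heptahydrate 30.481 mg; boric acid 8.415 mg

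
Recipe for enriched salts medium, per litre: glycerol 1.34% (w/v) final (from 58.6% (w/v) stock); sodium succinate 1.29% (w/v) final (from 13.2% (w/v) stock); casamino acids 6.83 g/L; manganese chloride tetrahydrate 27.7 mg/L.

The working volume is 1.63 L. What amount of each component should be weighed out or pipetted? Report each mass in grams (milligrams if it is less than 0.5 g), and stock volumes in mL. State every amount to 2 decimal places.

Scale factor relative to 1 L: 1.63.
glycerol: dilute stock: 1.34% ÷ 58.6% × 1630 mL = 37.27 mL
sodium succinate: dilute stock: 1.29% ÷ 13.2% × 1630 mL = 159.30 mL
casamino acids: 6.83 g/L × 1.63 L = 11.13 g
manganese chloride tetrahydrate: 27.7 mg/L × 1.63 L = 45.15 mg

glycerol 37.27 mL; sodium succinate 159.30 mL; casamino acids 11.13 g; manganese chloride tetrahydrate 45.15 mg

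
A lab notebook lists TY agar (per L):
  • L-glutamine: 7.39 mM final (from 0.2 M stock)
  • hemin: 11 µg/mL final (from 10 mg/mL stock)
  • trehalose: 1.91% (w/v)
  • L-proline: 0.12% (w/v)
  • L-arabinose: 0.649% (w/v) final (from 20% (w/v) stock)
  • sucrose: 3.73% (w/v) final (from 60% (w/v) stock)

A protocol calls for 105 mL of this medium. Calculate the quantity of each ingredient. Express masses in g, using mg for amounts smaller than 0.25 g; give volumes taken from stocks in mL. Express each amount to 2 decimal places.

L-glutamine 3.88 mL; hemin 0.12 mL; trehalose 2.01 g; L-proline 126.00 mg; L-arabinose 3.41 mL; sucrose 6.53 mL

Scale factor relative to 1 L: 0.105.
L-glutamine: C1V1 = C2V2 → 7.39 mM × 105 mL ÷ 200 mM = 3.88 mL
hemin: V = C2·V2/C1 = 11 µg/mL × 105 mL ÷ 10000 µg/mL = 0.12 mL
trehalose: 1.91% w/v = 19.1 g/L → 19.1 × 0.105 L = 2.01 g
L-proline: 0.12% w/v = 1.2 g/L → 1.2 × 0.105 L = 0.126 g = 126.00 mg
L-arabinose: C1V1 = C2V2 → 0.649% ÷ 20% × 105 mL = 3.41 mL
sucrose: V = C2·V2/C1 = 3.73% ÷ 60% × 105 mL = 6.53 mL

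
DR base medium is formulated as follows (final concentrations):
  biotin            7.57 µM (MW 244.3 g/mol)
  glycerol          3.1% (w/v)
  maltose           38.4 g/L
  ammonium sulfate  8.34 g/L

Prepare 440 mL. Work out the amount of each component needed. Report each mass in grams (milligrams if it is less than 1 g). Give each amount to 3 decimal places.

biotin 0.814 mg; glycerol 13.640 g; maltose 16.896 g; ammonium sulfate 3.670 g

Scale factor relative to 1 L: 0.44.
biotin: 7.57 µmol/L × 244.3 g/mol × 0.44 L ÷ 1000 = 0.814 mg
glycerol: 3.1 g per 100 mL × 440 mL ÷ 100 = 13.640 g
maltose: 38.4 g/L × 0.44 L = 16.896 g
ammonium sulfate: 8.34 g/L × 0.44 L = 3.670 g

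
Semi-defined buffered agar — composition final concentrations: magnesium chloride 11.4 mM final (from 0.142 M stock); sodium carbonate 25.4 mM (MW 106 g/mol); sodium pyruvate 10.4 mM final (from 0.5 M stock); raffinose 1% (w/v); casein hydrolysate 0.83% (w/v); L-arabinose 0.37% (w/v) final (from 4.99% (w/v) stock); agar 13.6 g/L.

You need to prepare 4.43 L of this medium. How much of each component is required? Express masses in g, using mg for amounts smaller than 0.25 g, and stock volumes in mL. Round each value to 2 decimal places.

magnesium chloride 355.65 mL; sodium carbonate 11.93 g; sodium pyruvate 92.14 mL; raffinose 44.30 g; casein hydrolysate 36.77 g; L-arabinose 328.48 mL; agar 60.25 g

Working volume: 4.43 L.
magnesium chloride: C1V1 = C2V2 → 11.4 mM × 4430 mL ÷ 142 mM = 355.65 mL
sodium carbonate: 25.4 mmol/L × 106 g/mol × 4.43 L ÷ 1000 = 11.93 g
sodium pyruvate: V = C2·V2/C1 = 10.4 mM × 4430 mL ÷ 500 mM = 92.14 mL
raffinose: 1 g per 100 mL × 4430 mL ÷ 100 = 44.30 g
casein hydrolysate: 0.83 g per 100 mL × 4430 mL ÷ 100 = 36.77 g
L-arabinose: dilute stock: 0.37% ÷ 4.99% × 4430 mL = 328.48 mL
agar: 13.6 g/L × 4.43 L = 60.25 g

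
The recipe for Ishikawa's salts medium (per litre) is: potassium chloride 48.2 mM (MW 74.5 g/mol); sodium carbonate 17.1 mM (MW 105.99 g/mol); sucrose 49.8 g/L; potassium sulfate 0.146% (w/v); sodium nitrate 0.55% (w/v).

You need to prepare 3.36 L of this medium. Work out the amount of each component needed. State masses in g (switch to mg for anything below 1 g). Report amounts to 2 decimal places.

Scale factor relative to 1 L: 3.36.
potassium chloride: 48.2 mmol/L × 74.5 g/mol × 3.36 L ÷ 1000 = 12.07 g
sodium carbonate: 17.1 mmol/L × 105.99 g/mol × 3.36 L ÷ 1000 = 6.09 g
sucrose: 49.8 g/L × 3.36 L = 167.33 g
potassium sulfate: 0.146 g per 100 mL × 3360 mL ÷ 100 = 4.91 g
sodium nitrate: 0.55 g per 100 mL × 3360 mL ÷ 100 = 18.48 g

potassium chloride 12.07 g; sodium carbonate 6.09 g; sucrose 167.33 g; potassium sulfate 4.91 g; sodium nitrate 18.48 g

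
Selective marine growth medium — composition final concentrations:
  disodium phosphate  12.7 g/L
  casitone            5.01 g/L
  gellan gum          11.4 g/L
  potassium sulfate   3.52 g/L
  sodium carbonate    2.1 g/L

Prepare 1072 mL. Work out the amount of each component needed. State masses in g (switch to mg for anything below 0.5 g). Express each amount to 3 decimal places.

disodium phosphate 13.614 g; casitone 5.371 g; gellan gum 12.221 g; potassium sulfate 3.773 g; sodium carbonate 2.251 g

Working volume: 1072 mL = 1.072 L.
disodium phosphate: 12.7 g/L × 1.072 L = 13.614 g
casitone: 5.01 g/L × 1.072 L = 5.371 g
gellan gum: 11.4 g/L × 1.072 L = 12.221 g
potassium sulfate: 3.52 g/L × 1.072 L = 3.773 g
sodium carbonate: 2.1 g/L × 1.072 L = 2.251 g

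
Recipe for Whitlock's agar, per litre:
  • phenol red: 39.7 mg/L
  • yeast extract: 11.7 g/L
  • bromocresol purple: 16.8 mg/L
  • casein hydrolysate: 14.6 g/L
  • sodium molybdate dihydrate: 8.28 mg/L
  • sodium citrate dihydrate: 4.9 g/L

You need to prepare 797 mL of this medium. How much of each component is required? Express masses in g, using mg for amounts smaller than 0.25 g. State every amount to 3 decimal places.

Working volume: 797 mL = 0.797 L.
phenol red: 39.7 mg/L × 0.797 L = 31.641 mg
yeast extract: 11.7 g/L × 0.797 L = 9.325 g
bromocresol purple: 16.8 mg/L × 0.797 L = 13.390 mg
casein hydrolysate: 14.6 g/L × 0.797 L = 11.636 g
sodium molybdate dihydrate: 8.28 mg/L × 0.797 L = 6.599 mg
sodium citrate dihydrate: 4.9 g/L × 0.797 L = 3.905 g

phenol red 31.641 mg; yeast extract 9.325 g; bromocresol purple 13.390 mg; casein hydrolysate 11.636 g; sodium molybdate dihydrate 6.599 mg; sodium citrate dihydrate 3.905 g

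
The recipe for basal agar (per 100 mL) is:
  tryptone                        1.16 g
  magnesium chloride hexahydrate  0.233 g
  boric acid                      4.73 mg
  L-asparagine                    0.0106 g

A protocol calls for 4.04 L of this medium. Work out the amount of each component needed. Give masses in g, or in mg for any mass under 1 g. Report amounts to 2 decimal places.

Ratio of target to recipe volume: 4040 / 100 = 40.4.
tryptone: 1.16 g × (4040 mL / 100 mL) = 46.86 g
magnesium chloride hexahydrate: 0.233 g × (4040 mL / 100 mL) = 9.41 g
boric acid: 4.73 mg × (4040 mL / 100 mL) = 191.09 mg
L-asparagine: 0.0106 g × (4040 mL / 100 mL) = 0.42824 g = 428.24 mg

tryptone 46.86 g; magnesium chloride hexahydrate 9.41 g; boric acid 191.09 mg; L-asparagine 428.24 mg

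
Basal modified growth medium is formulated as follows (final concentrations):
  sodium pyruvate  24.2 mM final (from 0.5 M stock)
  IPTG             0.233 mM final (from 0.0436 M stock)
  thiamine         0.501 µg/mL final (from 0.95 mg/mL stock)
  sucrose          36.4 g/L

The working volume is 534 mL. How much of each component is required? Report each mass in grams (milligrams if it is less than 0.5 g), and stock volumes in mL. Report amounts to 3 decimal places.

sodium pyruvate 25.846 mL; IPTG 2.854 mL; thiamine 0.282 mL; sucrose 19.438 g

Target volume = 534 mL = 0.534 L.
sodium pyruvate: V = C2·V2/C1 = 24.2 mM × 534 mL ÷ 500 mM = 25.846 mL
IPTG: C1V1 = C2V2 → 0.233 mM × 534 mL ÷ 43.6 mM = 2.854 mL
thiamine: dilute stock: 0.501 µg/mL × 534 mL ÷ 950 µg/mL = 0.282 mL
sucrose: 36.4 g/L × 0.534 L = 19.438 g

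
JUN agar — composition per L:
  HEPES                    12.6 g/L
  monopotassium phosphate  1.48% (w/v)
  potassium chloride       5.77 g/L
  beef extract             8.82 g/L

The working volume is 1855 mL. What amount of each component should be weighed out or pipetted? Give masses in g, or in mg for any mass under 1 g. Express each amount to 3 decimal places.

HEPES 23.373 g; monopotassium phosphate 27.454 g; potassium chloride 10.703 g; beef extract 16.361 g

Target volume = 1855 mL = 1.855 L.
HEPES: 12.6 g/L × 1.855 L = 23.373 g
monopotassium phosphate: 1.48 g per 100 mL × 1855 mL ÷ 100 = 27.454 g
potassium chloride: 5.77 g/L × 1.855 L = 10.703 g
beef extract: 8.82 g/L × 1.855 L = 16.361 g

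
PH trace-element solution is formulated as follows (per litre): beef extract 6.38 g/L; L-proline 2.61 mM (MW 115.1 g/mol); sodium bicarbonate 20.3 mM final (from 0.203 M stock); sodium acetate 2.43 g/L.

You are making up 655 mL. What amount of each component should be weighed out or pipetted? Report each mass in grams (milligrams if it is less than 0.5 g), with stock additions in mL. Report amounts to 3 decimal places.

Target volume = 655 mL = 0.655 L.
beef extract: 6.38 g/L × 0.655 L = 4.179 g
L-proline: 2.61 mmol/L × 115.1 mg/mmol × 0.655 L = 196.769 mg
sodium bicarbonate: dilute stock: 20.3 mM × 655 mL ÷ 203 mM = 65.500 mL
sodium acetate: 2.43 g/L × 0.655 L = 1.592 g

beef extract 4.179 g; L-proline 196.769 mg; sodium bicarbonate 65.500 mL; sodium acetate 1.592 g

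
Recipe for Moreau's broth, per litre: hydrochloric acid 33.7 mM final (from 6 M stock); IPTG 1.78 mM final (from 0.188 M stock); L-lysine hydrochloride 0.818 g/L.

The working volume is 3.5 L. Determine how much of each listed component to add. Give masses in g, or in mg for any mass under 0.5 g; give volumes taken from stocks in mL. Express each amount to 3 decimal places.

Scale factor relative to 1 L: 3.5.
hydrochloric acid: dilute stock: 33.7 mM × 3500 mL ÷ 6000 mM = 19.658 mL
IPTG: dilute stock: 1.78 mM × 3500 mL ÷ 188 mM = 33.138 mL
L-lysine hydrochloride: 0.818 g/L × 3.5 L = 2.863 g

hydrochloric acid 19.658 mL; IPTG 33.138 mL; L-lysine hydrochloride 2.863 g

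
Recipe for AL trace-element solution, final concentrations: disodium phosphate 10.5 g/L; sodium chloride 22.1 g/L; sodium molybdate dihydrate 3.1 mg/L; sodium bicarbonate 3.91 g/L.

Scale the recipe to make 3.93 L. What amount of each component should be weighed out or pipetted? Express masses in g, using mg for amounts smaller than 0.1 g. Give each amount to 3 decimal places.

Working volume: 3.93 L.
disodium phosphate: 10.5 g/L × 3.93 L = 41.265 g
sodium chloride: 22.1 g/L × 3.93 L = 86.853 g
sodium molybdate dihydrate: 3.1 mg/L × 3.93 L = 12.183 mg
sodium bicarbonate: 3.91 g/L × 3.93 L = 15.366 g

disodium phosphate 41.265 g; sodium chloride 86.853 g; sodium molybdate dihydrate 12.183 mg; sodium bicarbonate 15.366 g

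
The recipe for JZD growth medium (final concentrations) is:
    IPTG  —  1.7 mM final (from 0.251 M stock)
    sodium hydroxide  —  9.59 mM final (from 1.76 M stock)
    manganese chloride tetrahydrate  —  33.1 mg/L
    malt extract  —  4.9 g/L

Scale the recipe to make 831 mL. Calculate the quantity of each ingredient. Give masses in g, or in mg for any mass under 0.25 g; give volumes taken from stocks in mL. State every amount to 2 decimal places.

IPTG 5.63 mL; sodium hydroxide 4.53 mL; manganese chloride tetrahydrate 27.51 mg; malt extract 4.07 g

Working volume: 831 mL = 0.831 L.
IPTG: C1V1 = C2V2 → 1.7 mM × 831 mL ÷ 251 mM = 5.63 mL
sodium hydroxide: V = C2·V2/C1 = 9.59 mM × 831 mL ÷ 1760 mM = 4.53 mL
manganese chloride tetrahydrate: 33.1 mg/L × 0.831 L = 27.51 mg
malt extract: 4.9 g/L × 0.831 L = 4.07 g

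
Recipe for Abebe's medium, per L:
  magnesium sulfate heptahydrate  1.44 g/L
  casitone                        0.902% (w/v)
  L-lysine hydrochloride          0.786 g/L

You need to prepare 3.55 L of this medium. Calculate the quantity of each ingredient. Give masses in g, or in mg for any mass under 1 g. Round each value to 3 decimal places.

Working volume: 3.55 L.
magnesium sulfate heptahydrate: 1.44 g/L × 3.55 L = 5.112 g
casitone: 0.902 g per 100 mL × 3550 mL ÷ 100 = 32.021 g
L-lysine hydrochloride: 0.786 g/L × 3.55 L = 2.790 g

magnesium sulfate heptahydrate 5.112 g; casitone 32.021 g; L-lysine hydrochloride 2.790 g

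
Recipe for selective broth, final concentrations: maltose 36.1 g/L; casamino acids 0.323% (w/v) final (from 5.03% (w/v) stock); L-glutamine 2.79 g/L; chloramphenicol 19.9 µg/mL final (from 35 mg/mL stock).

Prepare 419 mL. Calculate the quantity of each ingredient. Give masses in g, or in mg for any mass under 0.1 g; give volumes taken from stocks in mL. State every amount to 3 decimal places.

Scale factor relative to 1 L: 0.419.
maltose: 36.1 g/L × 0.419 L = 15.126 g
casamino acids: V = C2·V2/C1 = 0.323% ÷ 5.03% × 419 mL = 26.906 mL
L-glutamine: 2.79 g/L × 0.419 L = 1.169 g
chloramphenicol: C1V1 = C2V2 → 19.9 µg/mL × 419 mL ÷ 35000 µg/mL = 0.238 mL

maltose 15.126 g; casamino acids 26.906 mL; L-glutamine 1.169 g; chloramphenicol 0.238 mL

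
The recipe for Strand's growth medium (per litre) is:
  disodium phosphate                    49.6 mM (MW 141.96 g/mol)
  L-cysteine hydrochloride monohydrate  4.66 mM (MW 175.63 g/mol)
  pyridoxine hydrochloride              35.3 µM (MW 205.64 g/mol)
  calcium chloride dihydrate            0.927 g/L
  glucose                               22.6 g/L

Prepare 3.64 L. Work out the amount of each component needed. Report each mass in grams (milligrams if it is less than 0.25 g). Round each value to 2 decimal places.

disodium phosphate 25.63 g; L-cysteine hydrochloride monohydrate 2.98 g; pyridoxine hydrochloride 26.42 mg; calcium chloride dihydrate 3.37 g; glucose 82.26 g

Scale factor relative to 1 L: 3.64.
disodium phosphate: 49.6 mmol/L × 141.96 g/mol × 3.64 L ÷ 1000 = 25.63 g
L-cysteine hydrochloride monohydrate: 4.66 mmol/L × 175.63 g/mol × 3.64 L ÷ 1000 = 2.98 g
pyridoxine hydrochloride: 35.3 µmol/L × 205.64 g/mol × 3.64 L ÷ 1000 = 26.42 mg
calcium chloride dihydrate: 0.927 g/L × 3.64 L = 3.37 g
glucose: 22.6 g/L × 3.64 L = 82.26 g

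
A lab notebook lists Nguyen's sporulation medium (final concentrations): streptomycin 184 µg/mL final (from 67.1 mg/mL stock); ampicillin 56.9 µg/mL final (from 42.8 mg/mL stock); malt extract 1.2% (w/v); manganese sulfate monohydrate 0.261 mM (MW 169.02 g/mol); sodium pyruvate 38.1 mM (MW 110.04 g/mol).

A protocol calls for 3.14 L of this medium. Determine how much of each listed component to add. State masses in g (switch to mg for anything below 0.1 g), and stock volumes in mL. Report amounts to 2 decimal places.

Working volume: 3.14 L.
streptomycin: V = C2·V2/C1 = 184 µg/mL × 3140 mL ÷ 67100 µg/mL = 8.61 mL
ampicillin: V = C2·V2/C1 = 56.9 µg/mL × 3140 mL ÷ 42800 µg/mL = 4.17 mL
malt extract: 1.2 g per 100 mL × 3140 mL ÷ 100 = 37.68 g
manganese sulfate monohydrate: 0.261 mmol/L × 169.02 g/mol × 3.14 L ÷ 1000 = 0.14 g
sodium pyruvate: 38.1 mmol/L × 110.04 g/mol × 3.14 L ÷ 1000 = 13.16 g

streptomycin 8.61 mL; ampicillin 4.17 mL; malt extract 37.68 g; manganese sulfate monohydrate 0.14 g; sodium pyruvate 13.16 g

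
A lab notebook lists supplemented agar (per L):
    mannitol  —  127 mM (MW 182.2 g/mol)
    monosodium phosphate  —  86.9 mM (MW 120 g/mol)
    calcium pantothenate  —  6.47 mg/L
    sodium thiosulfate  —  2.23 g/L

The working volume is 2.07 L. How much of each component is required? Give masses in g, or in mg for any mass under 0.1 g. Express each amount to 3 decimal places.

mannitol 47.899 g; monosodium phosphate 21.586 g; calcium pantothenate 13.393 mg; sodium thiosulfate 4.616 g

Scale factor relative to 1 L: 2.07.
mannitol: 127 mmol/L × 182.2 g/mol × 2.07 L ÷ 1000 = 47.899 g
monosodium phosphate: 86.9 mmol/L × 120 g/mol × 2.07 L ÷ 1000 = 21.586 g
calcium pantothenate: 6.47 mg/L × 2.07 L = 13.393 mg
sodium thiosulfate: 2.23 g/L × 2.07 L = 4.616 g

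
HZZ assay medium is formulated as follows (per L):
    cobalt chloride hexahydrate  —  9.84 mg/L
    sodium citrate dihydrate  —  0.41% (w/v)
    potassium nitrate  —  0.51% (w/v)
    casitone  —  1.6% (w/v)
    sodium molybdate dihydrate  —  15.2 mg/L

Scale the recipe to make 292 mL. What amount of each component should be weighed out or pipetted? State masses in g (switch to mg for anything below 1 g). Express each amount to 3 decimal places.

cobalt chloride hexahydrate 2.873 mg; sodium citrate dihydrate 1.197 g; potassium nitrate 1.489 g; casitone 4.672 g; sodium molybdate dihydrate 4.438 mg

Working volume: 292 mL = 0.292 L.
cobalt chloride hexahydrate: 9.84 mg/L × 0.292 L = 2.873 mg
sodium citrate dihydrate: 0.41% w/v = 4.1 g/L → 4.1 × 0.292 L = 1.197 g
potassium nitrate: 0.51% w/v = 5.1 g/L → 5.1 × 0.292 L = 1.489 g
casitone: 1.6% w/v = 16 g/L → 16 × 0.292 L = 4.672 g
sodium molybdate dihydrate: 15.2 mg/L × 0.292 L = 4.438 mg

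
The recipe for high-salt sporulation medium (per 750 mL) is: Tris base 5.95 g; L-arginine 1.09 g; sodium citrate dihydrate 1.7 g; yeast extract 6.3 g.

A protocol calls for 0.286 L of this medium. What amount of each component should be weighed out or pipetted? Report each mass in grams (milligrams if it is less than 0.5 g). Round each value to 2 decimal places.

Ratio of target to recipe volume: 286 / 750 = 0.381333.
Tris base: 5.95 g × (286 mL / 750 mL) = 2.27 g
L-arginine: 1.09 g × (286 mL / 750 mL) = 0.415653 g = 415.65 mg
sodium citrate dihydrate: 1.7 g × (286 mL / 750 mL) = 0.65 g
yeast extract: 6.3 g × (286 mL / 750 mL) = 2.40 g

Tris base 2.27 g; L-arginine 415.65 mg; sodium citrate dihydrate 0.65 g; yeast extract 2.40 g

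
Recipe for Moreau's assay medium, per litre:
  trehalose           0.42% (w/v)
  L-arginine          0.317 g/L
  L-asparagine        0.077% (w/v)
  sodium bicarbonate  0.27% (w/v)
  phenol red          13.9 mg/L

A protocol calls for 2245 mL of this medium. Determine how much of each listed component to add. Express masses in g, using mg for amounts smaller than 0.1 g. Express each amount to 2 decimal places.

Target volume = 2245 mL = 2.245 L.
trehalose: 0.42 g per 100 mL × 2245 mL ÷ 100 = 9.43 g
L-arginine: 0.317 g/L × 2.245 L = 0.71 g
L-asparagine: 0.077 g per 100 mL × 2245 mL ÷ 100 = 1.73 g
sodium bicarbonate: 0.27% w/v = 2.7 g/L → 2.7 × 2.245 L = 6.06 g
phenol red: 13.9 mg/L × 2.245 L = 31.21 mg

trehalose 9.43 g; L-arginine 0.71 g; L-asparagine 1.73 g; sodium bicarbonate 6.06 g; phenol red 31.21 mg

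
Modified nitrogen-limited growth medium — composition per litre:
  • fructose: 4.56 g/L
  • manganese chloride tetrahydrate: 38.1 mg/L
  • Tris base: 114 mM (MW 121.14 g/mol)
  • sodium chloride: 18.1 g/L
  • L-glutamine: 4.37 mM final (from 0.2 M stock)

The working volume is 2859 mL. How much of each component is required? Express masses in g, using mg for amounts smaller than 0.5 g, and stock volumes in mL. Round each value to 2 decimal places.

fructose 13.04 g; manganese chloride tetrahydrate 108.93 mg; Tris base 39.48 g; sodium chloride 51.75 g; L-glutamine 62.47 mL

Working volume: 2859 mL = 2.859 L.
fructose: 4.56 g/L × 2.859 L = 13.04 g
manganese chloride tetrahydrate: 38.1 mg/L × 2.859 L = 108.93 mg
Tris base: 114 mmol/L × 121.14 g/mol × 2.859 L ÷ 1000 = 39.48 g
sodium chloride: 18.1 g/L × 2.859 L = 51.75 g
L-glutamine: dilute stock: 4.37 mM × 2859 mL ÷ 200 mM = 62.47 mL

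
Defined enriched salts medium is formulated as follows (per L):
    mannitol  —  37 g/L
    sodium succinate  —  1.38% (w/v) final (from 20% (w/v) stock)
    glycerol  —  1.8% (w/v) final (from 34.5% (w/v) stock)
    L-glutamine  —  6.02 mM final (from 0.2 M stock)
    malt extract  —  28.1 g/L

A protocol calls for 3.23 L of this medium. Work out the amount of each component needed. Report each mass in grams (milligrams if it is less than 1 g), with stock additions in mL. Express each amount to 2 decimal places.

mannitol 119.51 g; sodium succinate 222.87 mL; glycerol 168.52 mL; L-glutamine 97.22 mL; malt extract 90.76 g

Working volume: 3.23 L.
mannitol: 37 g/L × 3.23 L = 119.51 g
sodium succinate: C1V1 = C2V2 → 1.38% ÷ 20% × 3230 mL = 222.87 mL
glycerol: V = C2·V2/C1 = 1.8% ÷ 34.5% × 3230 mL = 168.52 mL
L-glutamine: V = C2·V2/C1 = 6.02 mM × 3230 mL ÷ 200 mM = 97.22 mL
malt extract: 28.1 g/L × 3.23 L = 90.76 g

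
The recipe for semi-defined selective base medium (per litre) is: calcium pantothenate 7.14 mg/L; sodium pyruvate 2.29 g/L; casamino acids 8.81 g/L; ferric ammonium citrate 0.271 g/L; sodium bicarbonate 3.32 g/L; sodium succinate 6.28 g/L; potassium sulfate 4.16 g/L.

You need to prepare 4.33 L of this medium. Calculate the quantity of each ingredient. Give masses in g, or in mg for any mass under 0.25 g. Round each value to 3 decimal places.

calcium pantothenate 30.916 mg; sodium pyruvate 9.916 g; casamino acids 38.147 g; ferric ammonium citrate 1.173 g; sodium bicarbonate 14.376 g; sodium succinate 27.192 g; potassium sulfate 18.013 g

Scale factor relative to 1 L: 4.33.
calcium pantothenate: 7.14 mg/L × 4.33 L = 30.916 mg
sodium pyruvate: 2.29 g/L × 4.33 L = 9.916 g
casamino acids: 8.81 g/L × 4.33 L = 38.147 g
ferric ammonium citrate: 0.271 g/L × 4.33 L = 1.173 g
sodium bicarbonate: 3.32 g/L × 4.33 L = 14.376 g
sodium succinate: 6.28 g/L × 4.33 L = 27.192 g
potassium sulfate: 4.16 g/L × 4.33 L = 18.013 g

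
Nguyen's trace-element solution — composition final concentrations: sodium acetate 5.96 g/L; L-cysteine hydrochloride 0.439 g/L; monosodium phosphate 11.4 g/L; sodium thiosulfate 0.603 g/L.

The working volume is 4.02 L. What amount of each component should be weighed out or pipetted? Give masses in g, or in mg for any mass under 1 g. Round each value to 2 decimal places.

sodium acetate 23.96 g; L-cysteine hydrochloride 1.76 g; monosodium phosphate 45.83 g; sodium thiosulfate 2.42 g

Scale factor relative to 1 L: 4.02.
sodium acetate: 5.96 g/L × 4.02 L = 23.96 g
L-cysteine hydrochloride: 0.439 g/L × 4.02 L = 1.76 g
monosodium phosphate: 11.4 g/L × 4.02 L = 45.83 g
sodium thiosulfate: 0.603 g/L × 4.02 L = 2.42 g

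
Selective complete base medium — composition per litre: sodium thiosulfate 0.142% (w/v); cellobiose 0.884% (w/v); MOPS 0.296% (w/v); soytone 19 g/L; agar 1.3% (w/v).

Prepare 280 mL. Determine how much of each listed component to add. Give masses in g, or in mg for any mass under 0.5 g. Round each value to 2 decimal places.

sodium thiosulfate 397.60 mg; cellobiose 2.48 g; MOPS 0.83 g; soytone 5.32 g; agar 3.64 g

Target volume = 280 mL = 0.28 L.
sodium thiosulfate: 0.142 g per 100 mL × 280 mL ÷ 100 = 0.3976 g = 397.60 mg
cellobiose: 0.884 g per 100 mL × 280 mL ÷ 100 = 2.48 g
MOPS: 0.296% w/v = 2.96 g/L → 2.96 × 0.28 L = 0.83 g
soytone: 19 g/L × 0.28 L = 5.32 g
agar: 1.3 g per 100 mL × 280 mL ÷ 100 = 3.64 g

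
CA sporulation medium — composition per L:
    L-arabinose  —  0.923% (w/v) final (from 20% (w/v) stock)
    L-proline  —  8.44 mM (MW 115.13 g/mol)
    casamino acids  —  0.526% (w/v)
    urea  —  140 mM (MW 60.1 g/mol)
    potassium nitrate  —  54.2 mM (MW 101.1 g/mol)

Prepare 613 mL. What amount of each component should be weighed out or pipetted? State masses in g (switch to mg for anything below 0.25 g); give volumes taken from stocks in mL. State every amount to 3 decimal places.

L-arabinose 28.290 mL; L-proline 0.596 g; casamino acids 3.224 g; urea 5.158 g; potassium nitrate 3.359 g

Scale factor relative to 1 L: 0.613.
L-arabinose: C1V1 = C2V2 → 0.923% ÷ 20% × 613 mL = 28.290 mL
L-proline: 8.44 mmol/L × 115.13 g/mol × 0.613 L ÷ 1000 = 0.596 g
casamino acids: 0.526 g per 100 mL × 613 mL ÷ 100 = 3.224 g
urea: 140 mmol/L × 60.1 g/mol × 0.613 L ÷ 1000 = 5.158 g
potassium nitrate: 54.2 mmol/L × 101.1 g/mol × 0.613 L ÷ 1000 = 3.359 g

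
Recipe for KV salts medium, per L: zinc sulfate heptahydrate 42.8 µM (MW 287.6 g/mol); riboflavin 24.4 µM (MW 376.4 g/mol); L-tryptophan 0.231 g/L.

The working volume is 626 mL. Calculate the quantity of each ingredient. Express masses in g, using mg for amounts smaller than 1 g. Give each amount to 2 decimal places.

zinc sulfate heptahydrate 7.71 mg; riboflavin 5.75 mg; L-tryptophan 144.61 mg

Working volume: 626 mL = 0.626 L.
zinc sulfate heptahydrate: 42.8 µmol/L × 287.6 g/mol × 0.626 L ÷ 1000 = 7.71 mg
riboflavin: 24.4 µmol/L × 376.4 g/mol × 0.626 L ÷ 1000 = 5.75 mg
L-tryptophan: 0.231 g/L × 0.626 L = 0.144606 g = 144.61 mg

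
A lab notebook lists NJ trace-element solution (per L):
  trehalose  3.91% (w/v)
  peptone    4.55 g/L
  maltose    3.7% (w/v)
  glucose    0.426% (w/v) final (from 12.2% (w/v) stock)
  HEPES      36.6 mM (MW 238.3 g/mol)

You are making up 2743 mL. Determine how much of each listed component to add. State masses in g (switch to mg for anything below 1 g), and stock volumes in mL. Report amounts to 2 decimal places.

trehalose 107.25 g; peptone 12.48 g; maltose 101.49 g; glucose 95.78 mL; HEPES 23.92 g

Target volume = 2743 mL = 2.743 L.
trehalose: 3.91 g per 100 mL × 2743 mL ÷ 100 = 107.25 g
peptone: 4.55 g/L × 2.743 L = 12.48 g
maltose: 3.7% w/v = 37 g/L → 37 × 2.743 L = 101.49 g
glucose: dilute stock: 0.426% ÷ 12.2% × 2743 mL = 95.78 mL
HEPES: 36.6 mmol/L × 238.3 g/mol × 2.743 L ÷ 1000 = 23.92 g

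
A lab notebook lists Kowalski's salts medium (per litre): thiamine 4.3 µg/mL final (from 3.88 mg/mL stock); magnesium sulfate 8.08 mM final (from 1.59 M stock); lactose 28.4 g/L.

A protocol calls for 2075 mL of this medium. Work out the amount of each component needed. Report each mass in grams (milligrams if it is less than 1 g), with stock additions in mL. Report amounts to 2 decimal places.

Target volume = 2075 mL = 2.075 L.
thiamine: C1V1 = C2V2 → 4.3 µg/mL × 2075 mL ÷ 3880 µg/mL = 2.30 mL
magnesium sulfate: dilute stock: 8.08 mM × 2075 mL ÷ 1590 mM = 10.54 mL
lactose: 28.4 g/L × 2.075 L = 58.93 g

thiamine 2.30 mL; magnesium sulfate 10.54 mL; lactose 58.93 g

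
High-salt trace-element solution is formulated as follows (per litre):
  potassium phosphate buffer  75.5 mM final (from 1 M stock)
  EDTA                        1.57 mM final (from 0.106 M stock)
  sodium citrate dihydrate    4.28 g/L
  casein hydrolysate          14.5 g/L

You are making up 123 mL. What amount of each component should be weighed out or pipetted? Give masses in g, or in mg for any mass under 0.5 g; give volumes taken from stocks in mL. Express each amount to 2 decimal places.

Target volume = 123 mL = 0.123 L.
potassium phosphate buffer: dilute stock: 75.5 mM × 123 mL ÷ 1000 mM = 9.29 mL
EDTA: C1V1 = C2V2 → 1.57 mM × 123 mL ÷ 106 mM = 1.82 mL
sodium citrate dihydrate: 4.28 g/L × 0.123 L = 0.53 g
casein hydrolysate: 14.5 g/L × 0.123 L = 1.78 g

potassium phosphate buffer 9.29 mL; EDTA 1.82 mL; sodium citrate dihydrate 0.53 g; casein hydrolysate 1.78 g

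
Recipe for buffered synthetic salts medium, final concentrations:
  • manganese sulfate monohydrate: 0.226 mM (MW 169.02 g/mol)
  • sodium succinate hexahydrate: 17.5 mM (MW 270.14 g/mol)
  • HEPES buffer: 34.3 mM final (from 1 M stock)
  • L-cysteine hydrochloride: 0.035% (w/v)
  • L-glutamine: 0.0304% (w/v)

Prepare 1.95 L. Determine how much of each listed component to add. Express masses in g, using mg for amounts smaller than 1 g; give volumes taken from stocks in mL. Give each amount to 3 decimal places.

Working volume: 1.95 L.
manganese sulfate monohydrate: 0.226 mmol/L × 169.02 mg/mmol × 1.95 L = 74.487 mg
sodium succinate hexahydrate: 17.5 mmol/L × 270.14 g/mol × 1.95 L ÷ 1000 = 9.219 g
HEPES buffer: dilute stock: 34.3 mM × 1950 mL ÷ 1000 mM = 66.885 mL
L-cysteine hydrochloride: 0.035 g per 100 mL × 1950 mL ÷ 100 = 0.6825 g = 682.500 mg
L-glutamine: 0.0304 g per 100 mL × 1950 mL ÷ 100 = 0.5928 g = 592.800 mg

manganese sulfate monohydrate 74.487 mg; sodium succinate hexahydrate 9.219 g; HEPES buffer 66.885 mL; L-cysteine hydrochloride 682.500 mg; L-glutamine 592.800 mg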